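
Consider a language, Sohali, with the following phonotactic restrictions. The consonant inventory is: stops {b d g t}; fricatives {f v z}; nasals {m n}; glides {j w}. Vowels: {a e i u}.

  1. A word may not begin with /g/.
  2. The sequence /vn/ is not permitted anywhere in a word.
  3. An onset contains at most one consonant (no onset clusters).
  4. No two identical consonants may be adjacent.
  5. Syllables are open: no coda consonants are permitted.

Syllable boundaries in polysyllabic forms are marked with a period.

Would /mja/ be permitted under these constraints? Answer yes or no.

no

/mja/ — violates constraint 3: syllable 1 onset /mj/ has 2 consonants (> 1) → not permitted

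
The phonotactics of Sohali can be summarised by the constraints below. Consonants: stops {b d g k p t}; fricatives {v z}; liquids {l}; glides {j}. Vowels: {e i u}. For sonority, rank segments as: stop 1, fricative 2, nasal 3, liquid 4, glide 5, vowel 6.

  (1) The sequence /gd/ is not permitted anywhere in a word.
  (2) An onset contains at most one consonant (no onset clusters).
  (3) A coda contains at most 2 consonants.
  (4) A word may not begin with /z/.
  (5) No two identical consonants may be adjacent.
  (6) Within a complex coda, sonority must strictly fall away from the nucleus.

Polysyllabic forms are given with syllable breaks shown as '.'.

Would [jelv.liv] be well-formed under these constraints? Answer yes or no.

[jelv.liv] — σ1 onset /j/, coda /lv/ (4→2 falls) ok; σ2 onset /l/, coda /v/ ok → well-formed

yes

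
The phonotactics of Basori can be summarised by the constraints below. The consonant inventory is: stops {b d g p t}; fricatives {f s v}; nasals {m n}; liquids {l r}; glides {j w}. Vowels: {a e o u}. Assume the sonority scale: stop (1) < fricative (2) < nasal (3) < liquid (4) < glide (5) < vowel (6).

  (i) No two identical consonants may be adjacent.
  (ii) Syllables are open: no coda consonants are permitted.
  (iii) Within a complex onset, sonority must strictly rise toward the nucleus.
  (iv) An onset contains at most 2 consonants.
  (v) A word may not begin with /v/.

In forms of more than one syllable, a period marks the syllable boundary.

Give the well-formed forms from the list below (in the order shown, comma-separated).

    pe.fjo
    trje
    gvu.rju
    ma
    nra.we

pe.fjo, gvu.rju, ma, nra.we

pe.fjo — σ1 onset /p/, coda /∅/ ok; σ2 onset /fj/ (2→5 rises), coda /∅/ ok → well-formed
trje — violates constraint (iv): syllable 1 onset /trj/ has 3 consonants (> 2) → ill-formed
gvu.rju — σ1 onset /gv/ (1→2 rises), coda /∅/ ok; σ2 onset /rj/ (4→5 rises), coda /∅/ ok → well-formed
ma — σ1 onset /m/, coda /∅/ ok → well-formed
nra.we — σ1 onset /nr/ (3→4 rises), coda /∅/ ok; σ2 onset /w/, coda /∅/ ok → well-formed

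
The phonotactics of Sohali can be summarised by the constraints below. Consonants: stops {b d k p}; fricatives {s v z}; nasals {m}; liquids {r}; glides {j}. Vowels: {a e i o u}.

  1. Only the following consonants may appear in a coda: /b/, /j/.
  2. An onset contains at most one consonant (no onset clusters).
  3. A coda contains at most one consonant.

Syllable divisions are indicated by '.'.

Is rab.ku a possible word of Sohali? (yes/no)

yes

rab.ku — σ1 onset /r/, coda /b/ ok; σ2 onset /k/, coda /∅/ ok → well-formed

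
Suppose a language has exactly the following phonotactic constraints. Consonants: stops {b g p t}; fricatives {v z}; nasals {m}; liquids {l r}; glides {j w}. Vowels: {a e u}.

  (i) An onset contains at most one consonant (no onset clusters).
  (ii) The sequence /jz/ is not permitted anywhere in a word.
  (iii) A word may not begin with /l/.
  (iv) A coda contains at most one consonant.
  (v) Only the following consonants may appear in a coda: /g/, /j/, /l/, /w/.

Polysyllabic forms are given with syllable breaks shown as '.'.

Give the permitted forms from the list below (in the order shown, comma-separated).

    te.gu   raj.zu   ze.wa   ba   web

te.gu, ze.wa, ba

te.gu — σ1 onset /t/, coda /∅/ ok; σ2 onset /g/, coda /∅/ ok → permitted
raj.zu — violates constraint (ii): contains banned sequence /jz/ → not permitted
ze.wa — σ1 onset /z/, coda /∅/ ok; σ2 onset /w/, coda /∅/ ok → permitted
ba — σ1 onset /b/, coda /∅/ ok → permitted
web — violates constraint (v): syllable 1 coda contains /b/, which is not a licensed coda consonant → not permitted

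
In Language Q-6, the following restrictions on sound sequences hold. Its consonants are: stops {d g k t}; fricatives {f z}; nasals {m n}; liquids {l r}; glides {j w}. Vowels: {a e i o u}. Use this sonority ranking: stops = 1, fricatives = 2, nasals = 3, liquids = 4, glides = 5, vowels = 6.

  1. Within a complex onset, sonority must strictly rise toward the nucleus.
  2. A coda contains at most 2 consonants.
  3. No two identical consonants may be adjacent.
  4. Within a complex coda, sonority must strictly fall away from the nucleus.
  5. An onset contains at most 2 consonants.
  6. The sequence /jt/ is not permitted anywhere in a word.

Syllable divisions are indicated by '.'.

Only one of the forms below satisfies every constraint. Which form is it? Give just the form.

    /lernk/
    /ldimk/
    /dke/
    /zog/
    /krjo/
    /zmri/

/lernk/ — violates constraint 2: syllable 1 coda /rnk/ has 3 consonants (> 2) → illicit
/ldimk/ — violates constraint 1: syllable 1 onset /ld/: /l/ (liquid, 4) → /d/ (stop, 1) does not rise → illicit
/dke/ — violates constraint 1: syllable 1 onset /dk/: /d/ (stop, 1) → /k/ (stop, 1) does not rise → illicit
/zog/ — σ1 onset /z/, coda /g/ ok → licit
/krjo/ — violates constraint 5: syllable 1 onset /krj/ has 3 consonants (> 2) → illicit
/zmri/ — violates constraint 5: syllable 1 onset /zmr/ has 3 consonants (> 2) → illicit

/zog/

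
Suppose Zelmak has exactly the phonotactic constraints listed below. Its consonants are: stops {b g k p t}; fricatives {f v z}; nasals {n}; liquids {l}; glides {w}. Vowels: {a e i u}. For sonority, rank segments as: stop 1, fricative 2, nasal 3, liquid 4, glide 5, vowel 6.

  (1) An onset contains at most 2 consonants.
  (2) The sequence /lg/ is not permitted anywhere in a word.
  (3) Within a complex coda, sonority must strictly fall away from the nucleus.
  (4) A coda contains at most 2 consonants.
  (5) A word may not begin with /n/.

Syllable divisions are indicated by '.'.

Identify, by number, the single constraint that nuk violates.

5

nuk: word begins with /n/.
This is a violation of constraint 5: "A word may not begin with /n/."
The remaining constraints (1, 2, 3, 4) are satisfied.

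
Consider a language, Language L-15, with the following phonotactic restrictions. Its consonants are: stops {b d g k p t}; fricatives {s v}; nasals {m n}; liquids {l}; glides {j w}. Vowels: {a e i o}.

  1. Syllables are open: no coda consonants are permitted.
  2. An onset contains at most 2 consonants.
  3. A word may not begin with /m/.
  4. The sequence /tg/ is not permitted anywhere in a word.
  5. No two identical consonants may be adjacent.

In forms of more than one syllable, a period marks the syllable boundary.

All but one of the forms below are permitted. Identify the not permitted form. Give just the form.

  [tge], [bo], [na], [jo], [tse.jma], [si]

[tge]

[tge] — violates constraint 4: contains banned sequence /tg/ → not permitted
[bo] — σ1 onset /b/, coda /∅/ ok → permitted
[na] — σ1 onset /n/, coda /∅/ ok → permitted
[jo] — σ1 onset /j/, coda /∅/ ok → permitted
[tse.jma] — σ1 onset /ts/ (2C), coda /∅/ ok; σ2 onset /jm/ (2C), coda /∅/ ok → permitted
[si] — σ1 onset /s/, coda /∅/ ok → permitted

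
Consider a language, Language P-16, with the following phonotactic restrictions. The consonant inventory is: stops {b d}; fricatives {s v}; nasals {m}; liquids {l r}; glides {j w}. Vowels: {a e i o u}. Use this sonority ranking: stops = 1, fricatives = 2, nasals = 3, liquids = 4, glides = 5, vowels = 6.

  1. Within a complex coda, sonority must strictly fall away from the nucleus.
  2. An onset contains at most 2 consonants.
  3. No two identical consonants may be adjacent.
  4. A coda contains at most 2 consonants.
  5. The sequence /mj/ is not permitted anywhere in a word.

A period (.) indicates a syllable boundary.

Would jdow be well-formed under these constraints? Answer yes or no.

jdow — σ1 onset /jd/ (2C), coda /w/ ok → well-formed

yes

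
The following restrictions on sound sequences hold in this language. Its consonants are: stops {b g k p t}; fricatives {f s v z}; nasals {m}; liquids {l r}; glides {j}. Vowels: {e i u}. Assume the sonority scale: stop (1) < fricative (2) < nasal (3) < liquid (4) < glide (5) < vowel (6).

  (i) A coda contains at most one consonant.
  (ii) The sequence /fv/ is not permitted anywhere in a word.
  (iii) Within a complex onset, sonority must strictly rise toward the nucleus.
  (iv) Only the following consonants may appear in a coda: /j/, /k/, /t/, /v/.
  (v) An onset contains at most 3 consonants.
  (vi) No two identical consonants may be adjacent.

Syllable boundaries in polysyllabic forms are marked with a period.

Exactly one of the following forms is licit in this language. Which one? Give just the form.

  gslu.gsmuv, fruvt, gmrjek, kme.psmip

gslu.gsmuv — σ1 onset /gsl/ (1→2→4 rises), coda /∅/ ok; σ2 onset /gsm/ (1→2→3 rises), coda /v/ ok → licit
fruvt — violates constraint (i): syllable 1 coda /vt/ has 2 consonants (> 1) → illicit
gmrjek — violates constraint (v): syllable 1 onset /gmrj/ has 4 consonants (> 3) → illicit
kme.psmip — violates constraint (iv): syllable 2 coda contains /p/, which is not a licensed coda consonant → illicit

gslu.gsmuv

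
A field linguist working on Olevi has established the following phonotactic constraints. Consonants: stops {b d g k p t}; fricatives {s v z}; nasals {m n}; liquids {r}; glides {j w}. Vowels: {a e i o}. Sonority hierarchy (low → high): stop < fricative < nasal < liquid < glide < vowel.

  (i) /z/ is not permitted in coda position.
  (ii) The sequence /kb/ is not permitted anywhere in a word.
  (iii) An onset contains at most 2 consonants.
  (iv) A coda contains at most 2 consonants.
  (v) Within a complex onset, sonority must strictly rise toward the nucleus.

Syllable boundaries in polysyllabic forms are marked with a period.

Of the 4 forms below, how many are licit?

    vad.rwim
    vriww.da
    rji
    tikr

4

vad.rwim — σ1 onset /v/, coda /d/ ok; σ2 onset /rw/ (4→5 rises), coda /m/ ok → licit
vriww.da — σ1 onset /vr/ (2→4 rises), coda /ww/ (2C) ok; σ2 onset /d/, coda /∅/ ok → licit
rji — σ1 onset /rj/ (4→5 rises), coda /∅/ ok → licit
tikr — σ1 onset /t/, coda /kr/ (2C) ok → licit
Licit: vad.rwim, vriww.da, rji, tikr → 4.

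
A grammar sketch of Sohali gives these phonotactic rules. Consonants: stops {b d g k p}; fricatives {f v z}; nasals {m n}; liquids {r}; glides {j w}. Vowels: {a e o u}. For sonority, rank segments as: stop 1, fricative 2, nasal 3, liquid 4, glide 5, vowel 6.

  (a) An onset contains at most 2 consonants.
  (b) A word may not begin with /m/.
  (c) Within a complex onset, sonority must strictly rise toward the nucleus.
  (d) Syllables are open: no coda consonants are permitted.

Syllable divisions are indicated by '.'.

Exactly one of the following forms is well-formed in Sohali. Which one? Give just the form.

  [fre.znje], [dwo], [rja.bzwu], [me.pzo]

[dwo]

[fre.znje] — violates constraint (a): syllable 2 onset /znj/ has 3 consonants (> 2) → ill-formed
[dwo] — σ1 onset /dw/ (1→5 rises), coda /∅/ ok → well-formed
[rja.bzwu] — violates constraint (a): syllable 2 onset /bzw/ has 3 consonants (> 2) → ill-formed
[me.pzo] — violates constraint (b): word begins with /m/ → ill-formed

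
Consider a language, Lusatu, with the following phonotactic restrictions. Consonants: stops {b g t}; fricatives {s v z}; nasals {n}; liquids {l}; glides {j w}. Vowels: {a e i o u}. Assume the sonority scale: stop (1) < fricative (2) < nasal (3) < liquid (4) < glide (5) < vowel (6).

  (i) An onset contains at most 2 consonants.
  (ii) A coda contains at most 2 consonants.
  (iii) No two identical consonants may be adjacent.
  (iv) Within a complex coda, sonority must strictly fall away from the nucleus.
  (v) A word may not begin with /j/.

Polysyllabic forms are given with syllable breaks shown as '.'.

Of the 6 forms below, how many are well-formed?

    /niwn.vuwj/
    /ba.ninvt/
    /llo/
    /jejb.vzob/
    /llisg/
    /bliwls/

0

/niwn.vuwj/ — violates constraint (iv): syllable 2 coda /wj/: /w/ (glide, 5) → /j/ (glide, 5) does not fall → ill-formed
/ba.ninvt/ — violates constraint (ii): syllable 2 coda /nvt/ has 3 consonants (> 2) → ill-formed
/llo/ — violates constraint (iii): adjacent identical consonants /ll/ → ill-formed
/jejb.vzob/ — violates constraint (v): word begins with /j/ → ill-formed
/llisg/ — violates constraint (iii): adjacent identical consonants /ll/ → ill-formed
/bliwls/ — violates constraint (ii): syllable 1 coda /wls/ has 3 consonants (> 2) → ill-formed
No form is well-formed → 0.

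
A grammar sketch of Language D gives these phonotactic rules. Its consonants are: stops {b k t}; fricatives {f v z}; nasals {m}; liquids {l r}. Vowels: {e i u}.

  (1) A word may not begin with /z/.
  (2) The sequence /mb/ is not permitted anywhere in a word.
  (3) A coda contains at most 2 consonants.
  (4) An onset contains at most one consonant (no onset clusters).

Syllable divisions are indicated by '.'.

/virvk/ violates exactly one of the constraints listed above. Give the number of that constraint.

/virvk/: syllable 1 coda /rvk/ has 3 consonants (> 2).
This is a violation of constraint 3: "A coda contains at most 2 consonants."
The remaining constraints (1, 2, 4) are satisfied.

3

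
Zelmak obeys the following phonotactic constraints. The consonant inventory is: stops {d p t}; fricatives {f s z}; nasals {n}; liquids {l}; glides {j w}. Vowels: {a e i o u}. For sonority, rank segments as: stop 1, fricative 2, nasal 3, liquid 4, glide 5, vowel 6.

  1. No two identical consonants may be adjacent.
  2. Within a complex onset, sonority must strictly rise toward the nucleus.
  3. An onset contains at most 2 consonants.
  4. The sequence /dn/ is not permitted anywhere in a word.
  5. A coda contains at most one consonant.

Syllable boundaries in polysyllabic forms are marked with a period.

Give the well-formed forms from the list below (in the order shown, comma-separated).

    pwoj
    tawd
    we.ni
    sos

pwoj — σ1 onset /pw/ (1→5 rises), coda /j/ ok → well-formed
tawd — violates constraint 5: syllable 1 coda /wd/ has 2 consonants (> 1) → ill-formed
we.ni — σ1 onset /w/, coda /∅/ ok; σ2 onset /n/, coda /∅/ ok → well-formed
sos — σ1 onset /s/, coda /s/ ok → well-formed

pwoj, we.ni, sos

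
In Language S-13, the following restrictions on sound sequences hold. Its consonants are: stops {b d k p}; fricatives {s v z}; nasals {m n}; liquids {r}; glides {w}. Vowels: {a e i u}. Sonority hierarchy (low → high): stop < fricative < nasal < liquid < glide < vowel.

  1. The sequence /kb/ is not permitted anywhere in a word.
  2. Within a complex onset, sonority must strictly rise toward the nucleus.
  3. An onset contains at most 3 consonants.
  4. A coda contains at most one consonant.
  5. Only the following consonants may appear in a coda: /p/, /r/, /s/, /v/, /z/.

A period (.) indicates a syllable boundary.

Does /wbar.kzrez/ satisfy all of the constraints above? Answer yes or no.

/wbar.kzrez/ — violates constraint 2: syllable 1 onset /wb/: /w/ (glide, 5) → /b/ (stop, 1) does not rise → phonotactically illegal

no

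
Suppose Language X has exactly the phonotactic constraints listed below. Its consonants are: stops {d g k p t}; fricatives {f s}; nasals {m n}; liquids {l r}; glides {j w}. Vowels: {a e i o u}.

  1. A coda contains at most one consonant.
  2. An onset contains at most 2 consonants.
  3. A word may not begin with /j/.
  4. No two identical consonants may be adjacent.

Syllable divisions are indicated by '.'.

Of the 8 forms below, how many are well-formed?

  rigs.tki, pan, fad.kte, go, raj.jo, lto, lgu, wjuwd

rigs.tki — violates constraint 1: syllable 1 coda /gs/ has 2 consonants (> 1) → ill-formed
pan — σ1 onset /p/, coda /n/ ok → well-formed
fad.kte — σ1 onset /f/, coda /d/ ok; σ2 onset /kt/ (2C), coda /∅/ ok → well-formed
go — σ1 onset /g/, coda /∅/ ok → well-formed
raj.jo — violates constraint 4: adjacent identical consonants /jj/ → ill-formed
lto — σ1 onset /lt/ (2C), coda /∅/ ok → well-formed
lgu — σ1 onset /lg/ (2C), coda /∅/ ok → well-formed
wjuwd — violates constraint 1: syllable 1 coda /wd/ has 2 consonants (> 1) → ill-formed
Well-formed: pan, fad.kte, go, lto, lgu → 5.

5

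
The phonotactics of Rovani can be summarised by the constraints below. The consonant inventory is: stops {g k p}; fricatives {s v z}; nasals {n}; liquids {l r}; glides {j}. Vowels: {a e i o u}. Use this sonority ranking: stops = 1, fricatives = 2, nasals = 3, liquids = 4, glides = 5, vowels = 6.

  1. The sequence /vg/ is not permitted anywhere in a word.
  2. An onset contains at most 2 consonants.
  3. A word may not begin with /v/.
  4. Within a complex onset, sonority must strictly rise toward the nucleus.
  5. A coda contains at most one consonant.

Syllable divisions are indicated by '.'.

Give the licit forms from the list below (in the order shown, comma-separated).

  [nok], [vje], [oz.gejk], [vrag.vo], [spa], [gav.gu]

[nok]

[nok] — σ1 onset /n/, coda /k/ ok → licit
[vje] — violates constraint 3: word begins with /v/ → illicit
[oz.gejk] — violates constraint 5: syllable 2 coda /jk/ has 2 consonants (> 1) → illicit
[vrag.vo] — violates constraint 3: word begins with /v/ → illicit
[spa] — violates constraint 4: syllable 1 onset /sp/: /s/ (fricative, 2) → /p/ (stop, 1) does not rise → illicit
[gav.gu] — violates constraint 1: contains banned sequence /vg/ → illicit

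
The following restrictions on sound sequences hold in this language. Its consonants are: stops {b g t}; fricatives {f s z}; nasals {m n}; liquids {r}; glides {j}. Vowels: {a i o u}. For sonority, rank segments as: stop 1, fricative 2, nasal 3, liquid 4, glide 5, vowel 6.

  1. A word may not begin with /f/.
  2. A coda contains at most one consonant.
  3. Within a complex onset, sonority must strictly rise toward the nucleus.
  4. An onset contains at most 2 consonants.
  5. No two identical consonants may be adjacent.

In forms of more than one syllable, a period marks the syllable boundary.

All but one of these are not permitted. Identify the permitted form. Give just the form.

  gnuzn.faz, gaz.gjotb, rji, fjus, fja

gnuzn.faz — violates constraint 2: syllable 1 coda /zn/ has 2 consonants (> 1) → not permitted
gaz.gjotb — violates constraint 2: syllable 2 coda /tb/ has 2 consonants (> 1) → not permitted
rji — σ1 onset /rj/ (4→5 rises), coda /∅/ ok → permitted
fjus — violates constraint 1: word begins with /f/ → not permitted
fja — violates constraint 1: word begins with /f/ → not permitted

rji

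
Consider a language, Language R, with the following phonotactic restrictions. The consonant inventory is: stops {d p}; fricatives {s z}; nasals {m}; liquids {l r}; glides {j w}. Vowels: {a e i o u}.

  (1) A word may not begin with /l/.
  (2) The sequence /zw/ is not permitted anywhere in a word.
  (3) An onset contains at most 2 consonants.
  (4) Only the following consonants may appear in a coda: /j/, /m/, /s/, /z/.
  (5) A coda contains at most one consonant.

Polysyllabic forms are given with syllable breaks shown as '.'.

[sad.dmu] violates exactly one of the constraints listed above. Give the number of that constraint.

4

[sad.dmu]: syllable 1 coda contains /d/, which is not a licensed coda consonant.
This is a violation of constraint 4: "Only the following consonants may appear in a coda: /j/, /m/, /s/, /z/."
The remaining constraints (1, 2, 3, 5) are satisfied.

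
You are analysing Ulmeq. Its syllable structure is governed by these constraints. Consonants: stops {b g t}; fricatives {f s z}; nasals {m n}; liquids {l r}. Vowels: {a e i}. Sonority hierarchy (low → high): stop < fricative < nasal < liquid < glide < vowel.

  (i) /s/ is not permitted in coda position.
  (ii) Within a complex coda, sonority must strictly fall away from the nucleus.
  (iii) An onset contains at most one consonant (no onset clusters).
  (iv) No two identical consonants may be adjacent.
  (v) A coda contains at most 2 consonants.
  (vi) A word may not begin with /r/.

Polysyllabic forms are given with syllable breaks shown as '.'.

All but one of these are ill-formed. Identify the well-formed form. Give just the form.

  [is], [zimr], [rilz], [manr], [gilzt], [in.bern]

[is] — violates constraint (i): syllable 1 coda contains /s/ → ill-formed
[zimr] — violates constraint (ii): syllable 1 coda /mr/: /m/ (nasal, 3) → /r/ (liquid, 4) does not fall → ill-formed
[rilz] — violates constraint (vi): word begins with /r/ → ill-formed
[manr] — violates constraint (ii): syllable 1 coda /nr/: /n/ (nasal, 3) → /r/ (liquid, 4) does not fall → ill-formed
[gilzt] — violates constraint (v): syllable 1 coda /lzt/ has 3 consonants (> 2) → ill-formed
[in.bern] — σ1 onset /∅/, coda /n/ ok; σ2 onset /b/, coda /rn/ (4→3 falls) ok → well-formed

[in.bern]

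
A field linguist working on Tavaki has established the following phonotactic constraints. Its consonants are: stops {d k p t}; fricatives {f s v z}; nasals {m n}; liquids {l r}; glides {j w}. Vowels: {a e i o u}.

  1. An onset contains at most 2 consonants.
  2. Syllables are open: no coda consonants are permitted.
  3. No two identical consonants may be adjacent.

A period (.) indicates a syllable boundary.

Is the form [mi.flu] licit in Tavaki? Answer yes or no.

[mi.flu] — σ1 onset /m/, coda /∅/ ok; σ2 onset /fl/ (2C), coda /∅/ ok → licit

yes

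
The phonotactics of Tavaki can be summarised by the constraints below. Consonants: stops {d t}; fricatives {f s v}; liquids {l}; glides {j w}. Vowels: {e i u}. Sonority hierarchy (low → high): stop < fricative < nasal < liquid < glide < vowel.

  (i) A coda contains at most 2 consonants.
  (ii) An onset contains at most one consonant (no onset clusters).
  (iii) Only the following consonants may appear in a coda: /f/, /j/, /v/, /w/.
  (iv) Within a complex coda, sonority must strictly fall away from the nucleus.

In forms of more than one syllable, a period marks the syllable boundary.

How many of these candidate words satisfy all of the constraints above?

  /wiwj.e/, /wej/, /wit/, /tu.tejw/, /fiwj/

/wiwj.e/ — violates constraint (iv): syllable 1 coda /wj/: /w/ (glide, 5) → /j/ (glide, 5) does not fall → ill-formed
/wej/ — σ1 onset /w/, coda /j/ ok → well-formed
/wit/ — violates constraint (iii): syllable 1 coda contains /t/, which is not a licensed coda consonant → ill-formed
/tu.tejw/ — violates constraint (iv): syllable 2 coda /jw/: /j/ (glide, 5) → /w/ (glide, 5) does not fall → ill-formed
/fiwj/ — violates constraint (iv): syllable 1 coda /wj/: /w/ (glide, 5) → /j/ (glide, 5) does not fall → ill-formed
Well-formed: /wej/ → 1.

1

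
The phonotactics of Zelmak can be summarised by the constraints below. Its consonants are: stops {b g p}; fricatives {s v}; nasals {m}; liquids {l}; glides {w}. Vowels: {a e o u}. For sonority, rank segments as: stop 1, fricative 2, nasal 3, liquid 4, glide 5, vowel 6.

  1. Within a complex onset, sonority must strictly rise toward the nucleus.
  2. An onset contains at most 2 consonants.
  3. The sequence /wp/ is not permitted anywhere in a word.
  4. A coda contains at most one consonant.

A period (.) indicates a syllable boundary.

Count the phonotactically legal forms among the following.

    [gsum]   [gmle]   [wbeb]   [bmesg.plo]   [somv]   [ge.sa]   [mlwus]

2

[gsum] — σ1 onset /gs/ (1→2 rises), coda /m/ ok → phonotactically legal
[gmle] — violates constraint 2: syllable 1 onset /gml/ has 3 consonants (> 2) → phonotactically illegal
[wbeb] — violates constraint 1: syllable 1 onset /wb/: /w/ (glide, 5) → /b/ (stop, 1) does not rise → phonotactically illegal
[bmesg.plo] — violates constraint 4: syllable 1 coda /sg/ has 2 consonants (> 1) → phonotactically illegal
[somv] — violates constraint 4: syllable 1 coda /mv/ has 2 consonants (> 1) → phonotactically illegal
[ge.sa] — σ1 onset /g/, coda /∅/ ok; σ2 onset /s/, coda /∅/ ok → phonotactically legal
[mlwus] — violates constraint 2: syllable 1 onset /mlw/ has 3 consonants (> 2) → phonotactically illegal
Phonotactically legal: [gsum], [ge.sa] → 2.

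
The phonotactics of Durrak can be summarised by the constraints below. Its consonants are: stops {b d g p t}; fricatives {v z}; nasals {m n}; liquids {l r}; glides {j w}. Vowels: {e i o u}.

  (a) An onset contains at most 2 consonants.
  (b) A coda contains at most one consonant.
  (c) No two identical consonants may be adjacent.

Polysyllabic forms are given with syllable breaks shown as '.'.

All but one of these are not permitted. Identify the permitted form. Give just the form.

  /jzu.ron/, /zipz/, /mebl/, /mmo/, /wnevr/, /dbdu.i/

/jzu.ron/

/jzu.ron/ — σ1 onset /jz/ (2C), coda /∅/ ok; σ2 onset /r/, coda /n/ ok → permitted
/zipz/ — violates constraint (b): syllable 1 coda /pz/ has 2 consonants (> 1) → not permitted
/mebl/ — violates constraint (b): syllable 1 coda /bl/ has 2 consonants (> 1) → not permitted
/mmo/ — violates constraint (c): adjacent identical consonants /mm/ → not permitted
/wnevr/ — violates constraint (b): syllable 1 coda /vr/ has 2 consonants (> 1) → not permitted
/dbdu.i/ — violates constraint (a): syllable 1 onset /dbd/ has 3 consonants (> 2) → not permitted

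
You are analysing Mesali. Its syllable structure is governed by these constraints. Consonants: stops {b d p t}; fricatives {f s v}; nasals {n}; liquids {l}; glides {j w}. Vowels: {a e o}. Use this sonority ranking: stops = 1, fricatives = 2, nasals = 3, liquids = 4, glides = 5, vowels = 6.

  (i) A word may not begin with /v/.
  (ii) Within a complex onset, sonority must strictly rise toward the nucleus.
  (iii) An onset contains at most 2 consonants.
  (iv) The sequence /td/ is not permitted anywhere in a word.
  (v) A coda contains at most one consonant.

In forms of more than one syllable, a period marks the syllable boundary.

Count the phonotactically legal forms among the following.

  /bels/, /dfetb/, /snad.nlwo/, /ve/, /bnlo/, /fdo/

/bels/ — violates constraint (v): syllable 1 coda /ls/ has 2 consonants (> 1) → phonotactically illegal
/dfetb/ — violates constraint (v): syllable 1 coda /tb/ has 2 consonants (> 1) → phonotactically illegal
/snad.nlwo/ — violates constraint (iii): syllable 2 onset /nlw/ has 3 consonants (> 2) → phonotactically illegal
/ve/ — violates constraint (i): word begins with /v/ → phonotactically illegal
/bnlo/ — violates constraint (iii): syllable 1 onset /bnl/ has 3 consonants (> 2) → phonotactically illegal
/fdo/ — violates constraint (ii): syllable 1 onset /fd/: /f/ (fricative, 2) → /d/ (stop, 1) does not rise → phonotactically illegal
No form is phonotactically legal → 0.

0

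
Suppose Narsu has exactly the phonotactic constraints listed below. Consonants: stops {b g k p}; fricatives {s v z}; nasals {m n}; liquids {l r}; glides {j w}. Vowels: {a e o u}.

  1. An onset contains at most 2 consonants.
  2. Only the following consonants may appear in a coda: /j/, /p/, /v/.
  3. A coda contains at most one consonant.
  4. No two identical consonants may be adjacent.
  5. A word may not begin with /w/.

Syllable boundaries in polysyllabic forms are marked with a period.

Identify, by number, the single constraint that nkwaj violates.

1

nkwaj: syllable 1 onset /nkw/ has 3 consonants (> 2).
This is a violation of constraint 1: "An onset contains at most 2 consonants."
The remaining constraints (2, 3, 4, 5) are satisfied.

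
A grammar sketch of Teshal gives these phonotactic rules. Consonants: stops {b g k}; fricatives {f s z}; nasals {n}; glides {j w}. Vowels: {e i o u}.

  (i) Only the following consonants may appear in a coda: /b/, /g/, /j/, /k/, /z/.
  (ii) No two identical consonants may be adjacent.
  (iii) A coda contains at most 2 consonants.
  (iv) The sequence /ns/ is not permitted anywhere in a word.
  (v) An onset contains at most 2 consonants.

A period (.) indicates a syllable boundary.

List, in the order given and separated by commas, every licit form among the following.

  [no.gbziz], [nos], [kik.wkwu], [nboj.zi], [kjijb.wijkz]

[no.gbziz] — violates constraint (v): syllable 2 onset /gbz/ has 3 consonants (> 2) → illicit
[nos] — violates constraint (i): syllable 1 coda contains /s/, which is not a licensed coda consonant → illicit
[kik.wkwu] — violates constraint (v): syllable 2 onset /wkw/ has 3 consonants (> 2) → illicit
[nboj.zi] — σ1 onset /nb/ (2C), coda /j/ ok; σ2 onset /z/, coda /∅/ ok → licit
[kjijb.wijkz] — violates constraint (iii): syllable 2 coda /jkz/ has 3 consonants (> 2) → illicit

[nboj.zi]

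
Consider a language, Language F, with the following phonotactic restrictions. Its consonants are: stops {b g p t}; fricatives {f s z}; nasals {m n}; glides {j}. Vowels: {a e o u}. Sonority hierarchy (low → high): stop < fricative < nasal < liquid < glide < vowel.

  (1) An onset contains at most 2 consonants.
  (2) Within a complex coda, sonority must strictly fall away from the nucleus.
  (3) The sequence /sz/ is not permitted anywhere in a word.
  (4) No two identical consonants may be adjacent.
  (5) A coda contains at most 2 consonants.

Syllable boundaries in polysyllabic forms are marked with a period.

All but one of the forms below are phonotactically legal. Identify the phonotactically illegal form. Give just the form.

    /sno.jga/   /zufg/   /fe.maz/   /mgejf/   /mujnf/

/sno.jga/ — σ1 onset /sn/ (2C), coda /∅/ ok; σ2 onset /jg/ (2C), coda /∅/ ok → phonotactically legal
/zufg/ — σ1 onset /z/, coda /fg/ (2→1 falls) ok → phonotactically legal
/fe.maz/ — σ1 onset /f/, coda /∅/ ok; σ2 onset /m/, coda /z/ ok → phonotactically legal
/mgejf/ — σ1 onset /mg/ (2C), coda /jf/ (5→2 falls) ok → phonotactically legal
/mujnf/ — violates constraint 5: syllable 1 coda /jnf/ has 3 consonants (> 2) → phonotactically illegal

/mujnf/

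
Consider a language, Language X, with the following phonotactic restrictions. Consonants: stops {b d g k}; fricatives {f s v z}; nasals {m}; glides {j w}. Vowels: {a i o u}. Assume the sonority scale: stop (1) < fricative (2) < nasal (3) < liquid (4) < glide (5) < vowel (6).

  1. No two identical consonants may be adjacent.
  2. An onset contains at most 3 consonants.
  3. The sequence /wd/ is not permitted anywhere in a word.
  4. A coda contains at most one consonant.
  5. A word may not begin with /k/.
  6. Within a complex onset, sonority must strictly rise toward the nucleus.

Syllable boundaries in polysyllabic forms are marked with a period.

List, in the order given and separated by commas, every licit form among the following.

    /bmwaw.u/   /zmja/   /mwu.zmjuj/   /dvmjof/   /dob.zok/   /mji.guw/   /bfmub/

/bmwaw.u/, /zmja/, /mwu.zmjuj/, /dob.zok/, /mji.guw/, /bfmub/

/bmwaw.u/ — σ1 onset /bmw/ (1→3→5 rises), coda /w/ ok; σ2 onset /∅/, coda /∅/ ok → licit
/zmja/ — σ1 onset /zmj/ (2→3→5 rises), coda /∅/ ok → licit
/mwu.zmjuj/ — σ1 onset /mw/ (3→5 rises), coda /∅/ ok; σ2 onset /zmj/ (2→3→5 rises), coda /j/ ok → licit
/dvmjof/ — violates constraint 2: syllable 1 onset /dvmj/ has 4 consonants (> 3) → illicit
/dob.zok/ — σ1 onset /d/, coda /b/ ok; σ2 onset /z/, coda /k/ ok → licit
/mji.guw/ — σ1 onset /mj/ (3→5 rises), coda /∅/ ok; σ2 onset /g/, coda /w/ ok → licit
/bfmub/ — σ1 onset /bfm/ (1→2→3 rises), coda /b/ ok → licit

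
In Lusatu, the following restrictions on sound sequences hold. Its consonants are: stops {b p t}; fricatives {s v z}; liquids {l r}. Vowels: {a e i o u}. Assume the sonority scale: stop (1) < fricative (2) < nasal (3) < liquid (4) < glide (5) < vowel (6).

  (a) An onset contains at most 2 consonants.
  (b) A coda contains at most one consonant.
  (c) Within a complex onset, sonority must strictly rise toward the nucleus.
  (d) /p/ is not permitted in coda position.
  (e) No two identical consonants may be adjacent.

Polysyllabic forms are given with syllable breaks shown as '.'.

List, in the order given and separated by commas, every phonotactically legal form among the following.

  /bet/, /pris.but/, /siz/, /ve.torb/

/bet/ — σ1 onset /b/, coda /t/ ok → phonotactically legal
/pris.but/ — σ1 onset /pr/ (1→4 rises), coda /s/ ok; σ2 onset /b/, coda /t/ ok → phonotactically legal
/siz/ — σ1 onset /s/, coda /z/ ok → phonotactically legal
/ve.torb/ — violates constraint (b): syllable 2 coda /rb/ has 2 consonants (> 1) → phonotactically illegal

/bet/, /pris.but/, /siz/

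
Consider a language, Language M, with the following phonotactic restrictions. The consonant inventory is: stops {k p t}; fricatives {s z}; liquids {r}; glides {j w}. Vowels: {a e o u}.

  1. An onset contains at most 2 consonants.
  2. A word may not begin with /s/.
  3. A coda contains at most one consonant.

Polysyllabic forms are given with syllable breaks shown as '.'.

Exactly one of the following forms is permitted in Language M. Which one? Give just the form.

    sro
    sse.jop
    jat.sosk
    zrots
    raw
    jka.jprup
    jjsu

sro — violates constraint 2: word begins with /s/ → not permitted
sse.jop — violates constraint 2: word begins with /s/ → not permitted
jat.sosk — violates constraint 3: syllable 2 coda /sk/ has 2 consonants (> 1) → not permitted
zrots — violates constraint 3: syllable 1 coda /ts/ has 2 consonants (> 1) → not permitted
raw — σ1 onset /r/, coda /w/ ok → permitted
jka.jprup — violates constraint 1: syllable 2 onset /jpr/ has 3 consonants (> 2) → not permitted
jjsu — violates constraint 1: syllable 1 onset /jjs/ has 3 consonants (> 2) → not permitted

raw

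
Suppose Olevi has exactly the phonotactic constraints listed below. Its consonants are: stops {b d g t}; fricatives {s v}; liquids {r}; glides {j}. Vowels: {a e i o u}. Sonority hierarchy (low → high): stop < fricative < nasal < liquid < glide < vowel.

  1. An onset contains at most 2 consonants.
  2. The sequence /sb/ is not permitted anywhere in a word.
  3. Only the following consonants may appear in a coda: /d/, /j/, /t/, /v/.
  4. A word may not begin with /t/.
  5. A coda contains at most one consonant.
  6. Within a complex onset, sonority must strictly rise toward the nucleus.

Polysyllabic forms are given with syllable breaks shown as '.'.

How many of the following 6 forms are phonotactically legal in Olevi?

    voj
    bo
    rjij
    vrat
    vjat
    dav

6

voj — σ1 onset /v/, coda /j/ ok → phonotactically legal
bo — σ1 onset /b/, coda /∅/ ok → phonotactically legal
rjij — σ1 onset /rj/ (4→5 rises), coda /j/ ok → phonotactically legal
vrat — σ1 onset /vr/ (2→4 rises), coda /t/ ok → phonotactically legal
vjat — σ1 onset /vj/ (2→5 rises), coda /t/ ok → phonotactically legal
dav — σ1 onset /d/, coda /v/ ok → phonotactically legal
Phonotactically legal: voj, bo, rjij, vrat, vjat, dav → 6.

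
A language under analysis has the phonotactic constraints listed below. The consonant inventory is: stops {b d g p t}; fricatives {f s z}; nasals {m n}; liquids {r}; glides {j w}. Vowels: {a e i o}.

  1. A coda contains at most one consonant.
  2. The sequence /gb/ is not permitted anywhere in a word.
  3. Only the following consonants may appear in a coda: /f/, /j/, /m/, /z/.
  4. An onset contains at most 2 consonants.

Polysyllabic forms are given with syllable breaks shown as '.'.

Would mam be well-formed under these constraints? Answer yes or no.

yes

mam — σ1 onset /m/, coda /m/ ok → well-formed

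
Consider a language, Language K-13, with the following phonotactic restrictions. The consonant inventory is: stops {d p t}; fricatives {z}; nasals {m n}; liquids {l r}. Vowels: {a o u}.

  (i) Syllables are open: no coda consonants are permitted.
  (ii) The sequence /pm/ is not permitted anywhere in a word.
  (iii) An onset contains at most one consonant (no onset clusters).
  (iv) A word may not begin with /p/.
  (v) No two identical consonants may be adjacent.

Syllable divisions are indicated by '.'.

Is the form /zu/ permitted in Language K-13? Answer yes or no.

/zu/ — σ1 onset /z/, coda /∅/ ok → permitted

yes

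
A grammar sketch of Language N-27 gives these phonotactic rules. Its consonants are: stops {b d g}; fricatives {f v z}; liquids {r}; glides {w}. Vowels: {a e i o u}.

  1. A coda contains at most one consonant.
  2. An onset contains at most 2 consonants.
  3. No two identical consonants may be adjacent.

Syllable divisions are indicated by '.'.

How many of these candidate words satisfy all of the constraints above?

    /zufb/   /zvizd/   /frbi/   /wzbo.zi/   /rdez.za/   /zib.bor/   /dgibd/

0

/zufb/ — violates constraint 1: syllable 1 coda /fb/ has 2 consonants (> 1) → ill-formed
/zvizd/ — violates constraint 1: syllable 1 coda /zd/ has 2 consonants (> 1) → ill-formed
/frbi/ — violates constraint 2: syllable 1 onset /frb/ has 3 consonants (> 2) → ill-formed
/wzbo.zi/ — violates constraint 2: syllable 1 onset /wzb/ has 3 consonants (> 2) → ill-formed
/rdez.za/ — violates constraint 3: adjacent identical consonants /zz/ → ill-formed
/zib.bor/ — violates constraint 3: adjacent identical consonants /bb/ → ill-formed
/dgibd/ — violates constraint 1: syllable 1 coda /bd/ has 2 consonants (> 1) → ill-formed
No form is well-formed → 0.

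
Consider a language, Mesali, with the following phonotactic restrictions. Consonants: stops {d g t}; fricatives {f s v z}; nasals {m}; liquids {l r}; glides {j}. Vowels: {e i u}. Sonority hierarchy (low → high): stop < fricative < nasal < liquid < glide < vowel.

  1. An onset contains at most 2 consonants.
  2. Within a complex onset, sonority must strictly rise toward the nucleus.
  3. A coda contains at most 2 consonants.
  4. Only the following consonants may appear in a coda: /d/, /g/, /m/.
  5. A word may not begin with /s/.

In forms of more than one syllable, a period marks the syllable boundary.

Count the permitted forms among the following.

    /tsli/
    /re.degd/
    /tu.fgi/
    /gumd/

/tsli/ — violates constraint 1: syllable 1 onset /tsl/ has 3 consonants (> 2) → not permitted
/re.degd/ — σ1 onset /r/, coda /∅/ ok; σ2 onset /d/, coda /gd/ (2C) ok → permitted
/tu.fgi/ — violates constraint 2: syllable 2 onset /fg/: /f/ (fricative, 2) → /g/ (stop, 1) does not rise → not permitted
/gumd/ — σ1 onset /g/, coda /md/ (2C) ok → permitted
Permitted: /re.degd/, /gumd/ → 2.

2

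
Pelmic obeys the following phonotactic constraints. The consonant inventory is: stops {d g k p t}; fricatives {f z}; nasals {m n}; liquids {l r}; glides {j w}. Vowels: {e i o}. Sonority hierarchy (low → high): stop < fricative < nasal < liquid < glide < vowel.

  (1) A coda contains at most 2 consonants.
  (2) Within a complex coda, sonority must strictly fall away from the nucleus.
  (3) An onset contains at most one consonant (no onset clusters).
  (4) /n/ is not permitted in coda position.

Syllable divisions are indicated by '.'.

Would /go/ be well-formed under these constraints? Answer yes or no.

yes

/go/ — σ1 onset /g/, coda /∅/ ok → well-formed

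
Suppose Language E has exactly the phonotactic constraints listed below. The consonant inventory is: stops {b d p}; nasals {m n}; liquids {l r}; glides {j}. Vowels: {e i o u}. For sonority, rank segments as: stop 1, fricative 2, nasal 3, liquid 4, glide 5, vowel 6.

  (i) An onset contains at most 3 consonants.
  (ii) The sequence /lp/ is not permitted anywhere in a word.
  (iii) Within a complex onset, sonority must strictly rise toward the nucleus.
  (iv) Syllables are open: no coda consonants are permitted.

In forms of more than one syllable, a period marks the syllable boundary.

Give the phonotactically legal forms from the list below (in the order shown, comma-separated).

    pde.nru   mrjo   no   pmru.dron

mrjo, no

pde.nru — violates constraint (iii): syllable 1 onset /pd/: /p/ (stop, 1) → /d/ (stop, 1) does not rise → phonotactically illegal
mrjo — σ1 onset /mrj/ (3→4→5 rises), coda /∅/ ok → phonotactically legal
no — σ1 onset /n/, coda /∅/ ok → phonotactically legal
pmru.dron — violates constraint (iv): syllable 2 coda /n/ has 1 consonant (> 0) → phonotactically illegal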